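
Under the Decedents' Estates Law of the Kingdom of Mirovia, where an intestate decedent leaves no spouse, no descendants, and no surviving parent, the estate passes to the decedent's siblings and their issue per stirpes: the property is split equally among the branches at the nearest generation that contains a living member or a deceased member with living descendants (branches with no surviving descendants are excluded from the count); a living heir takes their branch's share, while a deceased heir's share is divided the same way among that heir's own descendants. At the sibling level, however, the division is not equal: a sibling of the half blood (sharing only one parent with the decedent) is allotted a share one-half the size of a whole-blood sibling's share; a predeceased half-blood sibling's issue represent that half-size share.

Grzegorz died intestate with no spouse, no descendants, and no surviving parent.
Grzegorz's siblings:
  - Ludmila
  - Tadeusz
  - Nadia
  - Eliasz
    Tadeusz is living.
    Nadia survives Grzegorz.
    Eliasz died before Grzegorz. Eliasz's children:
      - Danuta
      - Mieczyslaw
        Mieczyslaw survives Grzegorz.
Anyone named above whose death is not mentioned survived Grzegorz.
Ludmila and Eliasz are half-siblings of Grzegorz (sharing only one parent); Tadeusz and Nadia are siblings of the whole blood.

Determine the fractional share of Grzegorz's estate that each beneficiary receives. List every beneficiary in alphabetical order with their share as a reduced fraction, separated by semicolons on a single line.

Danuta 1/12; Ludmila 1/6; Mieczyslaw 1/12; Nadia 1/3; Tadeusz 1/3

No spouse, descendants, or parent survives, so the estate passes to Grzegorz's siblings per stirpes.
Half-blood siblings count for one-half the weight of whole-blood siblings at the initial division.
Dividing 1 in proportion to weights (total weight 3): Ludmila (weight 1/2) → 1/6; Tadeusz (weight 1) → 1/3; Nadia (weight 1) → 1/3; Eliasz (weight 1/2) → 1/6.
Ludmila is living and takes 1/6.
Tadeusz is living and takes 1/3.
Nadia is living and takes 1/3.
Eliasz predeceased; the 1/6 allotted to Eliasz's branch passes to Eliasz's issue by representation.
The 1/6 is divided into 2 equal shares of 1/12 among Danuta, Mieczyslaw.
Danuta is living and takes 1/12.
Mieczyslaw is living and takes 1/12.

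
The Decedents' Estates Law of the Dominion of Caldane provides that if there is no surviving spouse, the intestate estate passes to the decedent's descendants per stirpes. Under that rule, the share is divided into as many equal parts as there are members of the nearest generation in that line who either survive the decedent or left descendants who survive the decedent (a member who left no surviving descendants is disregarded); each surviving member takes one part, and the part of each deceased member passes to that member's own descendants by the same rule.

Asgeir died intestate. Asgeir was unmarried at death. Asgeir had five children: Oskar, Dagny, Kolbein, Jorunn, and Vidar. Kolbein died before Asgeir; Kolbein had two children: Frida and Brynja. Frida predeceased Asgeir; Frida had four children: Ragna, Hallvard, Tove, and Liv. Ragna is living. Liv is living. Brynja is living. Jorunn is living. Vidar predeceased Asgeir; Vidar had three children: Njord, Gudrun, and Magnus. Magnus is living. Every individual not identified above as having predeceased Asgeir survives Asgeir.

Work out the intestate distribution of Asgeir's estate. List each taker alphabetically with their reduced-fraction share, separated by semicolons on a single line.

There is no surviving spouse, so the entire estate passes to Asgeir's descendants per stirpes.
The estate is divided into 5 equal shares of 1/5 among Oskar, Dagny, Kolbein, Jorunn, Vidar.
Oskar is living and takes 1/5.
Dagny is living and takes 1/5.
Kolbein predeceased; the 1/5 allotted to Kolbein's branch passes to Kolbein's issue by representation.
The 1/5 is divided into 2 equal shares of 1/10 among Frida, Brynja.
Frida predeceased; the 1/10 allotted to Frida's branch passes to Frida's issue by representation.
The 1/10 is divided into 4 equal shares of 1/40 among Ragna, Hallvard, Tove, Liv.
Ragna is living and takes 1/40.
Hallvard is living and takes 1/40.
Tove is living and takes 1/40.
Liv is living and takes 1/40.
Brynja is living and takes 1/10.
Jorunn is living and takes 1/5.
Vidar predeceased; the 1/5 allotted to Vidar's branch passes to Vidar's issue by representation.
The 1/5 is divided into 3 equal shares of 1/15 among Njord, Gudrun, Magnus.
Njord is living and takes 1/15.
Gudrun is living and takes 1/15.
Magnus is living and takes 1/15.

Brynja 1/10; Dagny 1/5; Gudrun 1/15; Hallvard 1/40; Jorunn 1/5; Liv 1/40; Magnus 1/15; Njord 1/15; Oskar 1/5; Ragna 1/40; Tove 1/40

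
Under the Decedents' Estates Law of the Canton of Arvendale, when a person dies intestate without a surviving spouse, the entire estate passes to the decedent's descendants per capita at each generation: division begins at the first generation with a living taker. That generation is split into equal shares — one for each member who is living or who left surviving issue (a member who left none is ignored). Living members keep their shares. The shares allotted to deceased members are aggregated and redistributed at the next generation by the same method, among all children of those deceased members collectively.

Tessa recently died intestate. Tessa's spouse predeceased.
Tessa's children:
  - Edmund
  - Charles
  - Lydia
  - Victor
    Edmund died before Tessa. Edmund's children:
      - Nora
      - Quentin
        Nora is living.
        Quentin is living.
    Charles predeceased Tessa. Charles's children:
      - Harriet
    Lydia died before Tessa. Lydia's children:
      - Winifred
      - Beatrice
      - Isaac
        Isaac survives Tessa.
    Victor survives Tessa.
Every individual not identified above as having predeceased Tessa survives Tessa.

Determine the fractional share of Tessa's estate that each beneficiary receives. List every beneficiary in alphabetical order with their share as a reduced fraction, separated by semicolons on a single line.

There is no surviving spouse, so the entire estate passes to Tessa's descendants per capita at each generation.
At generation 1 (Edmund, Charles, Lydia, Victor) there are 4 shares of (1)/4 = 1/4 each.
Living: Victor — each takes 1/4.
Deceased: Edmund, Charles, and Lydia. Their combined 3/4 is pooled and carried to generation 2.
At generation 2 (Nora, Quentin, Harriet, Winifred, Beatrice, Isaac) there are 6 shares of (3/4)/6 = 1/8 each.
Living: Nora, Quentin, Harriet, Winifred, Beatrice, and Isaac — each takes 1/8.

Beatrice 1/8; Harriet 1/8; Isaac 1/8; Nora 1/8; Quentin 1/8; Victor 1/4; Winifred 1/8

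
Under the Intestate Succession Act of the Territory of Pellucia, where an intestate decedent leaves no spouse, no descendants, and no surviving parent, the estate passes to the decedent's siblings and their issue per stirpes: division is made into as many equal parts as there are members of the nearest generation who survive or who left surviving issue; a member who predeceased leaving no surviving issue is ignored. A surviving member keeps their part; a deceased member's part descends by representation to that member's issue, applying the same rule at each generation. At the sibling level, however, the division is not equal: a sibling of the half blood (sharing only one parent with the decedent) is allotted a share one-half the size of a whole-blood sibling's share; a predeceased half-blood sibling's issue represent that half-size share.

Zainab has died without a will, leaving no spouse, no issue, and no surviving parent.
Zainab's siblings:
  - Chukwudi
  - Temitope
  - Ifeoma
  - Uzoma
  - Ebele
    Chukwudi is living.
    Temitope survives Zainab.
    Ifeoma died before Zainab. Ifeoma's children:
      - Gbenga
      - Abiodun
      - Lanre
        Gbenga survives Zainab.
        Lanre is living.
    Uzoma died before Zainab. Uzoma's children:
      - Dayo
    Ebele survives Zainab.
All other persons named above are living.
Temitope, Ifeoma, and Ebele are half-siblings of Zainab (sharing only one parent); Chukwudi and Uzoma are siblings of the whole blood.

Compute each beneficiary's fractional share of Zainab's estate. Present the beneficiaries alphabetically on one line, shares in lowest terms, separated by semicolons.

Abiodun 1/21; Chukwudi 2/7; Dayo 2/7; Ebele 1/7; Gbenga 1/21; Lanre 1/21; Temitope 1/7

No spouse, descendants, or parent survives, so the estate passes to Zainab's siblings per stirpes.
Half-blood siblings count for one-half the weight of whole-blood siblings at the initial division.
Dividing 1 in proportion to weights (total weight 7/2): Chukwudi (weight 1) → 2/7; Temitope (weight 1/2) → 1/7; Ifeoma (weight 1/2) → 1/7; Uzoma (weight 1) → 2/7; Ebele (weight 1/2) → 1/7.
Chukwudi is living and takes 2/7.
Temitope is living and takes 1/7.
Ifeoma predeceased; the 1/7 allotted to Ifeoma's branch passes to Ifeoma's issue by representation.
The 1/7 is divided into 3 equal shares of 1/21 among Gbenga, Abiodun, Lanre.
Gbenga is living and takes 1/21.
Abiodun is living and takes 1/21.
Lanre is living and takes 1/21.
Uzoma predeceased; the 2/7 allotted to Uzoma's branch passes to Uzoma's issue by representation.
Dayo is the sole taker at this level and receives the full 2/7.
Ebele is living and takes 1/7.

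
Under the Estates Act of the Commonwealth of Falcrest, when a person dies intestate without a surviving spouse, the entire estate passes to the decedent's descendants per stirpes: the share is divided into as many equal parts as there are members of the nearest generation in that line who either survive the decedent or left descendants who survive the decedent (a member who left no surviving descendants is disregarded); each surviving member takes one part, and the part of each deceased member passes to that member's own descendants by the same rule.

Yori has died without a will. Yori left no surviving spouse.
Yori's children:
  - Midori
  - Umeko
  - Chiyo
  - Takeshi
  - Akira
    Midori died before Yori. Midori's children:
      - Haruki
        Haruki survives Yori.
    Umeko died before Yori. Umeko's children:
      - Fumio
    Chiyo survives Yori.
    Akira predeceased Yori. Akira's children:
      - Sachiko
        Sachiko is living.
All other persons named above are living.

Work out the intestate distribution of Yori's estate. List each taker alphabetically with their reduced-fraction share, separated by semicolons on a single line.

Chiyo 1/5; Fumio 1/5; Haruki 1/5; Sachiko 1/5; Takeshi 1/5

There is no surviving spouse, so the entire estate passes to Yori's descendants per stirpes.
The estate is divided into 5 equal shares of 1/5 among Midori, Umeko, Chiyo, Takeshi, Akira.
Midori predeceased; the 1/5 allotted to Midori's branch passes to Midori's issue by representation.
Haruki is the sole taker at this level and receives the full 1/5.
Umeko predeceased; the 1/5 allotted to Umeko's branch passes to Umeko's issue by representation.
Fumio is the sole taker at this level and receives the full 1/5.
Chiyo is living and takes 1/5.
Takeshi is living and takes 1/5.
Akira predeceased; the 1/5 allotted to Akira's branch passes to Akira's issue by representation.
Sachiko is the sole taker at this level and receives the full 1/5.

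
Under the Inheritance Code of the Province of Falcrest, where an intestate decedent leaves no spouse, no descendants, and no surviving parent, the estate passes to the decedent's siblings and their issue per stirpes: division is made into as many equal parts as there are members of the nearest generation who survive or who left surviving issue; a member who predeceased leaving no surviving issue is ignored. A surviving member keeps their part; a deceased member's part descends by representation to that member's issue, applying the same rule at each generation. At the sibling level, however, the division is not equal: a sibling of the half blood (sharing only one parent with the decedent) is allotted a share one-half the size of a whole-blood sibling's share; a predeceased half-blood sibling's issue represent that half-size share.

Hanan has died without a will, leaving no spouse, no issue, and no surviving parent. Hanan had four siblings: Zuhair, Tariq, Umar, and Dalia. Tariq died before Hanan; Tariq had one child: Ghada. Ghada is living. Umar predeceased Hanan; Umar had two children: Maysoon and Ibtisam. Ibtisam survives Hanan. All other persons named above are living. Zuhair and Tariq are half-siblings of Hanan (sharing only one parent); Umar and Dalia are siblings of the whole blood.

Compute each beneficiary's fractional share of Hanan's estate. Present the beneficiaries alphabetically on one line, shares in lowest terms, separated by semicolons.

Dalia 1/3; Ghada 1/6; Ibtisam 1/6; Maysoon 1/6; Zuhair 1/6

No spouse, descendants, or parent survives, so the estate passes to Hanan's siblings per stirpes.
Half-blood siblings count for one-half the weight of whole-blood siblings at the initial division.
Dividing 1 in proportion to weights (total weight 3): Zuhair (weight 1/2) → 1/6; Tariq (weight 1/2) → 1/6; Umar (weight 1) → 1/3; Dalia (weight 1) → 1/3.
Zuhair is living and takes 1/6.
Tariq predeceased; the 1/6 allotted to Tariq's branch passes to Tariq's issue by representation.
Ghada is the sole taker at this level and receives the full 1/6.
Umar predeceased; the 1/3 allotted to Umar's branch passes to Umar's issue by representation.
The 1/3 is divided into 2 equal shares of 1/6 among Maysoon, Ibtisam.
Maysoon is living and takes 1/6.
Ibtisam is living and takes 1/6.
Dalia is living and takes 1/3.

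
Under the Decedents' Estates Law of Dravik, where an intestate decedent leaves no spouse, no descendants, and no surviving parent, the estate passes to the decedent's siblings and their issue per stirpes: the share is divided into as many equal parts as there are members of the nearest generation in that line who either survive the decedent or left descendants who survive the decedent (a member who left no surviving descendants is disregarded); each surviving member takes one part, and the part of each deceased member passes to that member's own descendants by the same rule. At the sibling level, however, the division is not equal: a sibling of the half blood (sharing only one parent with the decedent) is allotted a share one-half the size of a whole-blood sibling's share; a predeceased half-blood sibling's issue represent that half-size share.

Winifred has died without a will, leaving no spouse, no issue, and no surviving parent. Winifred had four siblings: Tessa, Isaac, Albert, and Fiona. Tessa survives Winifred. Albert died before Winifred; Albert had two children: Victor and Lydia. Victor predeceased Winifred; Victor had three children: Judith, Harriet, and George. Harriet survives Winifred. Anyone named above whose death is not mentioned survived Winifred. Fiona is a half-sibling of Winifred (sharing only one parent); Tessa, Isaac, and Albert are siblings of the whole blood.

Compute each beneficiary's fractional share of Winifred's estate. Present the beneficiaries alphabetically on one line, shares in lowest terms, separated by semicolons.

Fiona 1/7; George 1/21; Harriet 1/21; Isaac 2/7; Judith 1/21; Lydia 1/7; Tessa 2/7

No spouse, descendants, or parent survives, so the estate passes to Winifred's siblings per stirpes.
Half-blood siblings count for one-half the weight of whole-blood siblings at the initial division.
Dividing 1 in proportion to weights (total weight 7/2): Tessa (weight 1) → 2/7; Isaac (weight 1) → 2/7; Albert (weight 1) → 2/7; Fiona (weight 1/2) → 1/7.
Tessa is living and takes 2/7.
Isaac is living and takes 2/7.
Albert predeceased; the 2/7 allotted to Albert's branch passes to Albert's issue by representation.
The 2/7 is divided into 2 equal shares of 1/7 among Victor, Lydia.
Victor predeceased; the 1/7 allotted to Victor's branch passes to Victor's issue by representation.
The 1/7 is divided into 3 equal shares of 1/21 among Judith, Harriet, George.
Judith is living and takes 1/21.
Harriet is living and takes 1/21.
George is living and takes 1/21.
Lydia is living and takes 1/7.
Fiona is living and takes 1/7.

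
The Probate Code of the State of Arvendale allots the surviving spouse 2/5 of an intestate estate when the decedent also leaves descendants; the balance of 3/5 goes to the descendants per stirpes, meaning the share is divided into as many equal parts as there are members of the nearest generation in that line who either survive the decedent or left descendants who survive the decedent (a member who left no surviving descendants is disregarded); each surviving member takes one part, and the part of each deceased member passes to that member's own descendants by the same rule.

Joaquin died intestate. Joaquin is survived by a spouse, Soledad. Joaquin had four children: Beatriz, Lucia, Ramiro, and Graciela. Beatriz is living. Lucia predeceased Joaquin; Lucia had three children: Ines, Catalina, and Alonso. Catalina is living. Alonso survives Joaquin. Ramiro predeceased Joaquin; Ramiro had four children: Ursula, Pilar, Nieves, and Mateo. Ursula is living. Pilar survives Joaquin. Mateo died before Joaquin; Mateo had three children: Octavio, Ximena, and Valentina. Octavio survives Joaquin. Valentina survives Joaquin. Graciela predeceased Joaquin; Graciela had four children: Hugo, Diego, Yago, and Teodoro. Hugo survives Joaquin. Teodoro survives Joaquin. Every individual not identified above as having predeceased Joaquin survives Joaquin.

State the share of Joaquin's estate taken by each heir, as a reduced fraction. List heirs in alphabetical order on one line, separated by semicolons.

Alonso 1/20; Beatriz 3/20; Catalina 1/20; Diego 3/80; Hugo 3/80; Ines 1/20; Nieves 3/80; Octavio 1/80; Pilar 3/80; Soledad 2/5; Teodoro 3/80; Ursula 3/80; Valentina 1/80; Ximena 1/80; Yago 3/80

Soledad, as surviving spouse, takes 2/5.
The remaining 3/5 passes to Joaquin's descendants per stirpes.
The 3/5 is divided into 4 equal shares of 3/20 among Beatriz, Lucia, Ramiro, Graciela.
Beatriz is living and takes 3/20.
Lucia predeceased; the 3/20 allotted to Lucia's branch passes to Lucia's issue by representation.
The 3/20 is divided into 3 equal shares of 1/20 among Ines, Catalina, Alonso.
Ines is living and takes 1/20.
Catalina is living and takes 1/20.
Alonso is living and takes 1/20.
Ramiro predeceased; the 3/20 allotted to Ramiro's branch passes to Ramiro's issue by representation.
The 3/20 is divided into 4 equal shares of 3/80 among Ursula, Pilar, Nieves, Mateo.
Ursula is living and takes 3/80.
Pilar is living and takes 3/80.
Nieves is living and takes 3/80.
Mateo predeceased; the 3/80 allotted to Mateo's branch passes to Mateo's issue by representation.
The 3/80 is divided into 3 equal shares of 1/80 among Octavio, Ximena, Valentina.
Octavio is living and takes 1/80.
Ximena is living and takes 1/80.
Valentina is living and takes 1/80.
Graciela predeceased; the 3/20 allotted to Graciela's branch passes to Graciela's issue by representation.
The 3/20 is divided into 4 equal shares of 3/80 among Hugo, Diego, Yago, Teodoro.
Hugo is living and takes 3/80.
Diego is living and takes 3/80.
Yago is living and takes 3/80.
Teodoro is living and takes 3/80.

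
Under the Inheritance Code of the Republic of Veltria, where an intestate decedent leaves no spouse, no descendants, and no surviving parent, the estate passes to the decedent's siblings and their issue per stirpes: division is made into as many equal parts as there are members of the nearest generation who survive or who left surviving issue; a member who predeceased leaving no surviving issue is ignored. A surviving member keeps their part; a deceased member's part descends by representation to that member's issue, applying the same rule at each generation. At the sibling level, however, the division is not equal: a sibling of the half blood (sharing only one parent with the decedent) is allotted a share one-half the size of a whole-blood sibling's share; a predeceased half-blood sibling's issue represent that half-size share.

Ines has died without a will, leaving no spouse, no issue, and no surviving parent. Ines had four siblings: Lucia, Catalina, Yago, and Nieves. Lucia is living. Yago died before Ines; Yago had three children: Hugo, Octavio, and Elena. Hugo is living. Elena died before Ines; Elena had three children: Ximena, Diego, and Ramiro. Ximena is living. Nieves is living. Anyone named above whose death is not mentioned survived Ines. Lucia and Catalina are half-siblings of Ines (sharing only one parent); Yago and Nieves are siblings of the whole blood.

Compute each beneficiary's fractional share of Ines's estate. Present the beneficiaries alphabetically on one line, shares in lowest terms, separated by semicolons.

No spouse, descendants, or parent survives, so the estate passes to Ines's siblings per stirpes.
Half-blood siblings count for one-half the weight of whole-blood siblings at the initial division.
Dividing 1 in proportion to weights (total weight 3): Lucia (weight 1/2) → 1/6; Catalina (weight 1/2) → 1/6; Yago (weight 1) → 1/3; Nieves (weight 1) → 1/3.
Lucia is living and takes 1/6.
Catalina is living and takes 1/6.
Yago predeceased; the 1/3 allotted to Yago's branch passes to Yago's issue by representation.
The 1/3 is divided into 3 equal shares of 1/9 among Hugo, Octavio, Elena.
Hugo is living and takes 1/9.
Octavio is living and takes 1/9.
Elena predeceased; the 1/9 allotted to Elena's branch passes to Elena's issue by representation.
The 1/9 is divided into 3 equal shares of 1/27 among Ximena, Diego, Ramiro.
Ximena is living and takes 1/27.
Diego is living and takes 1/27.
Ramiro is living and takes 1/27.
Nieves is living and takes 1/3.

Catalina 1/6; Diego 1/27; Hugo 1/9; Lucia 1/6; Nieves 1/3; Octavio 1/9; Ramiro 1/27; Ximena 1/27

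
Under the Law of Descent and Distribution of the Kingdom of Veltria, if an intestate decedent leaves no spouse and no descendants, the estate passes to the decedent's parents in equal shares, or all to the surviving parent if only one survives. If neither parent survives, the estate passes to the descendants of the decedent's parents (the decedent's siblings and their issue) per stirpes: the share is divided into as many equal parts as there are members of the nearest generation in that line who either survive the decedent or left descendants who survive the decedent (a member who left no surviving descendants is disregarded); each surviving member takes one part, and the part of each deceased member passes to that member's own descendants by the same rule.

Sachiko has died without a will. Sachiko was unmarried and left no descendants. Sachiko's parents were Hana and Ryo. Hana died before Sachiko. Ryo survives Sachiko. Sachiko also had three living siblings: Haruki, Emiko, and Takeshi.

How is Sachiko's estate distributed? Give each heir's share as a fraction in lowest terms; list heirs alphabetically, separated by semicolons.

Ryo 1

Only one parent, Ryo, survives, so Ryo takes the entire estate. The siblings take nothing because a surviving parent has priority.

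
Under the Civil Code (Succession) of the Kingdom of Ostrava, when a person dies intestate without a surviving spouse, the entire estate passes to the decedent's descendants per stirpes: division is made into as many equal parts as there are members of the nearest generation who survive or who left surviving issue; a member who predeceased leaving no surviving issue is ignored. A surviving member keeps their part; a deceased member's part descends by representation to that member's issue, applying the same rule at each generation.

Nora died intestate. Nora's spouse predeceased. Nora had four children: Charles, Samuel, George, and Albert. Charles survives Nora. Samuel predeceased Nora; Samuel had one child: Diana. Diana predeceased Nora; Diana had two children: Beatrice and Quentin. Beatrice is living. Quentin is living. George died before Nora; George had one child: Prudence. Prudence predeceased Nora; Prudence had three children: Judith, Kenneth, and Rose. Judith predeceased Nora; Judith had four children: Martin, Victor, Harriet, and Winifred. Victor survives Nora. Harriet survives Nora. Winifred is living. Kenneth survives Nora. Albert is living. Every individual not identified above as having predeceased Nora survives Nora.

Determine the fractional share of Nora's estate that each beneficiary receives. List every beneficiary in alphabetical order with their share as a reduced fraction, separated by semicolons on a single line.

There is no surviving spouse, so the entire estate passes to Nora's descendants per stirpes.
The estate is divided into 4 equal shares of 1/4 among Charles, Samuel, George, Albert.
Charles is living and takes 1/4.
Samuel predeceased; the 1/4 allotted to Samuel's branch passes to Samuel's issue by representation.
Diana's line is the sole branch at this level, so the full 1/4 passes to Diana's issue by representation.
The 1/4 is divided into 2 equal shares of 1/8 among Beatrice, Quentin.
Beatrice is living and takes 1/8.
Quentin is living and takes 1/8.
George predeceased; the 1/4 allotted to George's branch passes to George's issue by representation.
Prudence's line is the sole branch at this level, so the full 1/4 passes to Prudence's issue by representation.
The 1/4 is divided into 3 equal shares of 1/12 among Judith, Kenneth, Rose.
Judith predeceased; the 1/12 allotted to Judith's branch passes to Judith's issue by representation.
The 1/12 is divided into 4 equal shares of 1/48 among Martin, Victor, Harriet, Winifred.
Martin is living and takes 1/48.
Victor is living and takes 1/48.
Harriet is living and takes 1/48.
Winifred is living and takes 1/48.
Kenneth is living and takes 1/12.
Rose is living and takes 1/12.
Albert is living and takes 1/4.

Albert 1/4; Beatrice 1/8; Charles 1/4; Harriet 1/48; Kenneth 1/12; Martin 1/48; Quentin 1/8; Rose 1/12; Victor 1/48; Winifred 1/48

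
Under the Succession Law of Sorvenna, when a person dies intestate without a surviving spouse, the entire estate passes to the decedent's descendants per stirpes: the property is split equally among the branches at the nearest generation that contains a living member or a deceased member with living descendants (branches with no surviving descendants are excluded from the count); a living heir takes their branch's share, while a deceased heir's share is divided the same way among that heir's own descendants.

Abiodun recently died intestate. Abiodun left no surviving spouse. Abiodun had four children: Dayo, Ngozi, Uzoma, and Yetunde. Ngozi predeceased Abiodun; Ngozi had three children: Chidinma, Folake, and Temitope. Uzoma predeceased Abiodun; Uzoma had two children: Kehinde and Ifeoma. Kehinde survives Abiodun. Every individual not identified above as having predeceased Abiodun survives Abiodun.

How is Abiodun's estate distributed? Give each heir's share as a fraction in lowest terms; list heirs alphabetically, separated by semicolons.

Chidinma 1/12; Dayo 1/4; Folake 1/12; Ifeoma 1/8; Kehinde 1/8; Temitope 1/12; Yetunde 1/4

There is no surviving spouse, so the entire estate passes to Abiodun's descendants per stirpes.
The estate is divided into 4 equal shares of 1/4 among Dayo, Ngozi, Uzoma, Yetunde.
Dayo is living and takes 1/4.
Ngozi predeceased; the 1/4 allotted to Ngozi's branch passes to Ngozi's issue by representation.
The 1/4 is divided into 3 equal shares of 1/12 among Chidinma, Folake, Temitope.
Chidinma is living and takes 1/12.
Folake is living and takes 1/12.
Temitope is living and takes 1/12.
Uzoma predeceased; the 1/4 allotted to Uzoma's branch passes to Uzoma's issue by representation.
The 1/4 is divided into 2 equal shares of 1/8 among Kehinde, Ifeoma.
Kehinde is living and takes 1/8.
Ifeoma is living and takes 1/8.
Yetunde is living and takes 1/4.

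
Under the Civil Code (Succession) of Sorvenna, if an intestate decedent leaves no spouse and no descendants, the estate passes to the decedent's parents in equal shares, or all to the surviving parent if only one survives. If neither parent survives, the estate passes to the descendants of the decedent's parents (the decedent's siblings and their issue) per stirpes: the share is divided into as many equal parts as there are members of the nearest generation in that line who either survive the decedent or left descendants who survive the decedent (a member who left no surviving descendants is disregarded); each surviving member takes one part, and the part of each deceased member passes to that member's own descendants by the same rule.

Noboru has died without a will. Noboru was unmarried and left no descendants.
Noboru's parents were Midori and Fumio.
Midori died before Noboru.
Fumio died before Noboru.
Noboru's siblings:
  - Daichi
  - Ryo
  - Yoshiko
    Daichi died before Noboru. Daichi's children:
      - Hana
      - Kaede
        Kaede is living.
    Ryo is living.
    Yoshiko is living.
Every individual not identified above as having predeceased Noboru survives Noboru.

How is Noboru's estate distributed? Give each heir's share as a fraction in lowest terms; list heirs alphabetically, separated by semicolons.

Hana 1/6; Kaede 1/6; Ryo 1/3; Yoshiko 1/3

Neither parent survives and there are no descendants, so the estate passes to Noboru's siblings and their issue per stirpes.
The estate is divided into 3 equal shares of 1/3 among Daichi, Ryo, Yoshiko.
Daichi predeceased; the 1/3 allotted to Daichi's branch passes to Daichi's issue by representation.
The 1/3 is divided into 2 equal shares of 1/6 among Hana, Kaede.
Hana is living and takes 1/6.
Kaede is living and takes 1/6.
Ryo is living and takes 1/3.
Yoshiko is living and takes 1/3.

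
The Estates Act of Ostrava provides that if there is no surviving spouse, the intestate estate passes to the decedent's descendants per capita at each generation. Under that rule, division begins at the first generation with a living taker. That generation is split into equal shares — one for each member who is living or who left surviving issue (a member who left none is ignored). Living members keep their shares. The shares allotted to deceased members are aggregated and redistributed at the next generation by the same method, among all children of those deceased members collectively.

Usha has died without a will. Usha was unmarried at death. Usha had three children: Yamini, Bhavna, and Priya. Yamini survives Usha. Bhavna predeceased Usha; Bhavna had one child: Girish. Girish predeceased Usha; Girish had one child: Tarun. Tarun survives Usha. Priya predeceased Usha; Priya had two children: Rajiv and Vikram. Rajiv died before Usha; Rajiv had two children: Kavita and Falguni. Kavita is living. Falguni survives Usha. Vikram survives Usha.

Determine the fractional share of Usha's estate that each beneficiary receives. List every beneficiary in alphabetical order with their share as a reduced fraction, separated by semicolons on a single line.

There is no surviving spouse, so the entire estate passes to Usha's descendants per capita at each generation.
At generation 1 (Yamini, Bhavna, Priya) there are 3 shares of (1)/3 = 1/3 each.
Living: Yamini — each takes 1/3.
Deceased: Bhavna and Priya. Their combined 2/3 is pooled and carried to generation 2.
At generation 2 (Girish, Rajiv, Vikram) there are 3 shares of (2/3)/3 = 2/9 each.
Living: Vikram — each takes 2/9.
Deceased: Girish and Rajiv. Their combined 4/9 is pooled and carried to generation 3.
At generation 3 (Tarun, Kavita, Falguni) there are 3 shares of (4/9)/3 = 4/27 each.
Living: Tarun, Kavita, and Falguni — each takes 4/27.

Falguni 4/27; Kavita 4/27; Tarun 4/27; Vikram 2/9; Yamini 1/3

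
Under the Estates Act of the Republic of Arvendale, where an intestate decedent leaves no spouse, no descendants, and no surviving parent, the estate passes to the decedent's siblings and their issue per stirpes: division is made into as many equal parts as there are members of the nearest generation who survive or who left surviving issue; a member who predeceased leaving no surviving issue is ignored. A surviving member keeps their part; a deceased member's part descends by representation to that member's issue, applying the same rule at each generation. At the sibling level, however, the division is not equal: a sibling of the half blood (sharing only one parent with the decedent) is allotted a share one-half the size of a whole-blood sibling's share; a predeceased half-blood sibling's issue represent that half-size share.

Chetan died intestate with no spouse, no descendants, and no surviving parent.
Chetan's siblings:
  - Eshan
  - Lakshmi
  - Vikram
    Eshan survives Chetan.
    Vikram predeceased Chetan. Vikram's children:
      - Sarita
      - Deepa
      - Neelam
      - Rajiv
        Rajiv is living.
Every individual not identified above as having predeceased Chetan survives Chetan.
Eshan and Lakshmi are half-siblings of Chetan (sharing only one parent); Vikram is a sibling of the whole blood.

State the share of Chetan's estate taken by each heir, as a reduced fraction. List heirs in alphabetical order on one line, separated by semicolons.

No spouse, descendants, or parent survives, so the estate passes to Chetan's siblings per stirpes.
Half-blood siblings count for one-half the weight of whole-blood siblings at the initial division.
Dividing 1 in proportion to weights (total weight 2): Eshan (weight 1/2) → 1/4; Lakshmi (weight 1/2) → 1/4; Vikram (weight 1) → 1/2.
Eshan is living and takes 1/4.
Lakshmi is living and takes 1/4.
Vikram predeceased; the 1/2 allotted to Vikram's branch passes to Vikram's issue by representation.
The 1/2 is divided into 4 equal shares of 1/8 among Sarita, Deepa, Neelam, Rajiv.
Sarita is living and takes 1/8.
Deepa is living and takes 1/8.
Neelam is living and takes 1/8.
Rajiv is living and takes 1/8.

Deepa 1/8; Eshan 1/4; Lakshmi 1/4; Neelam 1/8; Rajiv 1/8; Sarita 1/8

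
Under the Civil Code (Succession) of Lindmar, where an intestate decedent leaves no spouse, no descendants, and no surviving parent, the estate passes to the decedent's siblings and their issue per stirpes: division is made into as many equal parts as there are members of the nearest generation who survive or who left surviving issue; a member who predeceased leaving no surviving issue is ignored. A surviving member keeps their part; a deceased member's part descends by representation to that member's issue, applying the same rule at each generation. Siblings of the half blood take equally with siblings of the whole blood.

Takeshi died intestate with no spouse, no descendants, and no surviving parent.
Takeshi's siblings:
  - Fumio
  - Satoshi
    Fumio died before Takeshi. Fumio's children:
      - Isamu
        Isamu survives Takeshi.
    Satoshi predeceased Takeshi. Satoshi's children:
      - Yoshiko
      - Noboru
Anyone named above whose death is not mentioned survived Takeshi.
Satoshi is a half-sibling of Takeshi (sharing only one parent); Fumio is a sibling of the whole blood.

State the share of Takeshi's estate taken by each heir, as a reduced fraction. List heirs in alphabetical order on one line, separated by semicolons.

No spouse, descendants, or parent survives, so the estate passes to Takeshi's siblings per stirpes.
Half-blood and whole-blood siblings take equally under the stated rule.
The estate is divided into 2 equal shares of 1/2 among Fumio, Satoshi.
Fumio predeceased; the 1/2 allotted to Fumio's branch passes to Fumio's issue by representation.
Isamu is the sole taker at this level and receives the full 1/2.
Satoshi predeceased; the 1/2 allotted to Satoshi's branch passes to Satoshi's issue by representation.
The 1/2 is divided into 2 equal shares of 1/4 among Yoshiko, Noboru.
Yoshiko is living and takes 1/4.
Noboru is living and takes 1/4.

Isamu 1/2; Noboru 1/4; Yoshiko 1/4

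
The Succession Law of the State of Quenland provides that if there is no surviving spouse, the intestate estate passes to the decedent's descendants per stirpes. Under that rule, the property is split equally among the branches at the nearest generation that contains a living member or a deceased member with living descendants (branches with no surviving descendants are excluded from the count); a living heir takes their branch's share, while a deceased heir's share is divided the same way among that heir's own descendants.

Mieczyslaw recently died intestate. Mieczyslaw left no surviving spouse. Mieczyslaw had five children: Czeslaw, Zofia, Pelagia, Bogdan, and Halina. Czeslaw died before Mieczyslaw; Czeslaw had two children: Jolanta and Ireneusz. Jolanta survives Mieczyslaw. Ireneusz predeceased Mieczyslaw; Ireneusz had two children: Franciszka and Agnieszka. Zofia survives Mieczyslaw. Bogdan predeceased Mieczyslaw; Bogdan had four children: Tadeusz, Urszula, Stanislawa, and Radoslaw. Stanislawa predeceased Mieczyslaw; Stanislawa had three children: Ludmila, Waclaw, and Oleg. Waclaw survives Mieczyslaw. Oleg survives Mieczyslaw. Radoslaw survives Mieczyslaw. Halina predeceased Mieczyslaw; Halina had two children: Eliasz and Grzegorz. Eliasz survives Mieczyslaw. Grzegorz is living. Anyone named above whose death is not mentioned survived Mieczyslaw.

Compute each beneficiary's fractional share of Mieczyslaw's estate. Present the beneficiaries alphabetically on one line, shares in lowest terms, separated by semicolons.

Agnieszka 1/20; Eliasz 1/10; Franciszka 1/20; Grzegorz 1/10; Jolanta 1/10; Ludmila 1/60; Oleg 1/60; Pelagia 1/5; Radoslaw 1/20; Tadeusz 1/20; Urszula 1/20; Waclaw 1/60; Zofia 1/5

There is no surviving spouse, so the entire estate passes to Mieczyslaw's descendants per stirpes.
The estate is divided into 5 equal shares of 1/5 among Czeslaw, Zofia, Pelagia, Bogdan, Halina.
Czeslaw predeceased; the 1/5 allotted to Czeslaw's branch passes to Czeslaw's issue by representation.
The 1/5 is divided into 2 equal shares of 1/10 among Jolanta, Ireneusz.
Jolanta is living and takes 1/10.
Ireneusz predeceased; the 1/10 allotted to Ireneusz's branch passes to Ireneusz's issue by representation.
The 1/10 is divided into 2 equal shares of 1/20 among Franciszka, Agnieszka.
Franciszka is living and takes 1/20.
Agnieszka is living and takes 1/20.
Zofia is living and takes 1/5.
Pelagia is living and takes 1/5.
Bogdan predeceased; the 1/5 allotted to Bogdan's branch passes to Bogdan's issue by representation.
The 1/5 is divided into 4 equal shares of 1/20 among Tadeusz, Urszula, Stanislawa, Radoslaw.
Tadeusz is living and takes 1/20.
Urszula is living and takes 1/20.
Stanislawa predeceased; the 1/20 allotted to Stanislawa's branch passes to Stanislawa's issue by representation.
The 1/20 is divided into 3 equal shares of 1/60 among Ludmila, Waclaw, Oleg.
Ludmila is living and takes 1/60.
Waclaw is living and takes 1/60.
Oleg is living and takes 1/60.
Radoslaw is living and takes 1/20.
Halina predeceased; the 1/5 allotted to Halina's branch passes to Halina's issue by representation.
The 1/5 is divided into 2 equal shares of 1/10 among Eliasz, Grzegorz.
Eliasz is living and takes 1/10.
Grzegorz is living and takes 1/10.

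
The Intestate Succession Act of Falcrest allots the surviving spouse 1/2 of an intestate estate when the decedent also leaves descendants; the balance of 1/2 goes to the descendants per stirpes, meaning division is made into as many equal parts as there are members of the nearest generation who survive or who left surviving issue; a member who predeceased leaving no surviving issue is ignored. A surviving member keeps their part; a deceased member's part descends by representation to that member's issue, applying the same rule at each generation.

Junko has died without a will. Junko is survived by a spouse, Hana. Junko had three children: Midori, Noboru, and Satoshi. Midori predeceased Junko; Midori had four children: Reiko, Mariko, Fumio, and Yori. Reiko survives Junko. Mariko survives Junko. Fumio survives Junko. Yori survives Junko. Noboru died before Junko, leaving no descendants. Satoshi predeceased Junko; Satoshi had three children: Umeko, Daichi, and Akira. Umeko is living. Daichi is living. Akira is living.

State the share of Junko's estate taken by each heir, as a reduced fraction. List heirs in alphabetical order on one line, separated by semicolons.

Akira 1/12; Daichi 1/12; Fumio 1/16; Hana 1/2; Mariko 1/16; Reiko 1/16; Umeko 1/12; Yori 1/16

Hana, as surviving spouse, takes 1/2.
The remaining 1/2 passes to Junko's descendants per stirpes.
Noboru left no surviving issue, so that branch lapses and is disregarded.
The 1/2 is divided into 2 equal shares of 1/4 among Midori, Satoshi.
Midori predeceased; the 1/4 allotted to Midori's branch passes to Midori's issue by representation.
The 1/4 is divided into 4 equal shares of 1/16 among Reiko, Mariko, Fumio, Yori.
Reiko is living and takes 1/16.
Mariko is living and takes 1/16.
Fumio is living and takes 1/16.
Yori is living and takes 1/16.
Satoshi predeceased; the 1/4 allotted to Satoshi's branch passes to Satoshi's issue by representation.
The 1/4 is divided into 3 equal shares of 1/12 among Umeko, Daichi, Akira.
Umeko is living and takes 1/12.
Daichi is living and takes 1/12.
Akira is living and takes 1/12.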